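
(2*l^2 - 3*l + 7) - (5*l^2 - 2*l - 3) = -3*l^2 - l + 10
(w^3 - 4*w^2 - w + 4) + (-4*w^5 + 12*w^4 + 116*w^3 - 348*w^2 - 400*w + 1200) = -4*w^5 + 12*w^4 + 117*w^3 - 352*w^2 - 401*w + 1204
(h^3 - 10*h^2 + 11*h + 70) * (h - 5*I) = h^4 - 10*h^3 - 5*I*h^3 + 11*h^2 + 50*I*h^2 + 70*h - 55*I*h - 350*I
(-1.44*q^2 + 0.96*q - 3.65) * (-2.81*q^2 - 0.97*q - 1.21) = 4.0464*q^4 - 1.3008*q^3 + 11.0677*q^2 + 2.3789*q + 4.4165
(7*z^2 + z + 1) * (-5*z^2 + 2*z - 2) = -35*z^4 + 9*z^3 - 17*z^2 - 2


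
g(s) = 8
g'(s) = 0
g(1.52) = 8.00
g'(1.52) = 0.00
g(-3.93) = 8.00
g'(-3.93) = 0.00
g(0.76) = 8.00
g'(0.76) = 0.00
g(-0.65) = 8.00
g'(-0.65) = 0.00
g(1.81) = 8.00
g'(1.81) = 0.00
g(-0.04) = 8.00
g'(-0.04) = 0.00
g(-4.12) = 8.00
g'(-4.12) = 0.00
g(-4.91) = 8.00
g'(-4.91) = 0.00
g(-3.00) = 8.00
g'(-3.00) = 0.00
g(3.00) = 8.00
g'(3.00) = 0.00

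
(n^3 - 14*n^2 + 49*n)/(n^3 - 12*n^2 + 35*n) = (n - 7)/(n - 5)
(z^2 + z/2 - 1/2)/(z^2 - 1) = (z - 1/2)/(z - 1)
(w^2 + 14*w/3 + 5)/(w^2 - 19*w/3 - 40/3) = (w + 3)/(w - 8)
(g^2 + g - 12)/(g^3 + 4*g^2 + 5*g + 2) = (g^2 + g - 12)/(g^3 + 4*g^2 + 5*g + 2)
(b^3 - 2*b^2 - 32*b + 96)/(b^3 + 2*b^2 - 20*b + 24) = (b^2 - 8*b + 16)/(b^2 - 4*b + 4)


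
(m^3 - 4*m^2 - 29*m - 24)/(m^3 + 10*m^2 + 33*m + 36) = (m^2 - 7*m - 8)/(m^2 + 7*m + 12)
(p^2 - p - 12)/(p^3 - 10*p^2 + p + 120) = (p - 4)/(p^2 - 13*p + 40)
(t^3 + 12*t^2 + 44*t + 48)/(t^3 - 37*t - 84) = (t^2 + 8*t + 12)/(t^2 - 4*t - 21)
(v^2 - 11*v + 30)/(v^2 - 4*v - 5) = (v - 6)/(v + 1)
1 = 1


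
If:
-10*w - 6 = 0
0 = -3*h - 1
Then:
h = -1/3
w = -3/5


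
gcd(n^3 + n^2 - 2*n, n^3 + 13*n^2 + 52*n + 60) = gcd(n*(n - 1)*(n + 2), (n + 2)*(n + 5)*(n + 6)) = n + 2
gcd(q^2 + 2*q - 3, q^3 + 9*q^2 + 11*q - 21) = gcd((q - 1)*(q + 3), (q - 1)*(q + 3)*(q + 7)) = q^2 + 2*q - 3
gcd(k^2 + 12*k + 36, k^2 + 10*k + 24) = k + 6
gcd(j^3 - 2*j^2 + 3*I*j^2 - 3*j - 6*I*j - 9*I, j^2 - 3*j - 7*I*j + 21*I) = j - 3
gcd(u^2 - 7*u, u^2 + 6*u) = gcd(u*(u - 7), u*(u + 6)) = u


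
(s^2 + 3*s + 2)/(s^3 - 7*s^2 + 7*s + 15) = (s + 2)/(s^2 - 8*s + 15)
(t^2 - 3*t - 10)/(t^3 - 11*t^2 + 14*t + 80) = 1/(t - 8)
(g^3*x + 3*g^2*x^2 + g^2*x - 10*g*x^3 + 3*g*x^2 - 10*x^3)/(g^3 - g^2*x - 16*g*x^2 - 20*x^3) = x*(-g^3 - 3*g^2*x - g^2 + 10*g*x^2 - 3*g*x + 10*x^2)/(-g^3 + g^2*x + 16*g*x^2 + 20*x^3)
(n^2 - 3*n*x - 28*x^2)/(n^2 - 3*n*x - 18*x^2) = (-n^2 + 3*n*x + 28*x^2)/(-n^2 + 3*n*x + 18*x^2)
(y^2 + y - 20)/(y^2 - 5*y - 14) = (-y^2 - y + 20)/(-y^2 + 5*y + 14)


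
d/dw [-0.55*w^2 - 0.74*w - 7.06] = -1.1*w - 0.74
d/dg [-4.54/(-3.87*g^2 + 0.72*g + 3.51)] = (3.2688 - 35.1396*g)/(-3.87*g^2 + 0.72*g + 3.51)^2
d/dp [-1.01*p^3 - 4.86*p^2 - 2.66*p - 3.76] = -3.03*p^2 - 9.72*p - 2.66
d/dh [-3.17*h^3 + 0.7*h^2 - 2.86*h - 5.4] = -9.51*h^2 + 1.4*h - 2.86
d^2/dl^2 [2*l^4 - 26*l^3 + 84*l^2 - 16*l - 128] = 24*l^2 - 156*l + 168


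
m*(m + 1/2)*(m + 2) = m^3 + 5*m^2/2 + m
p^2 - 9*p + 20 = (p - 5)*(p - 4)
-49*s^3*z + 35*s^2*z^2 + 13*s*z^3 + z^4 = z*(-s + z)*(7*s + z)^2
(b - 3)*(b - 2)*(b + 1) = b^3 - 4*b^2 + b + 6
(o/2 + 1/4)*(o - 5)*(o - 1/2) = o^3/2 - 5*o^2/2 - o/8 + 5/8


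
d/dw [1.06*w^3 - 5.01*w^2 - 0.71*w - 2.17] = 3.18*w^2 - 10.02*w - 0.71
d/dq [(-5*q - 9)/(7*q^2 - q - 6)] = (-35*q^2 + 5*q + (5*q + 9)*(14*q - 1) + 30)/(-7*q^2 + q + 6)^2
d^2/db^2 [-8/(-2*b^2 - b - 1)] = 16*(-4*b^2 - 2*b + (4*b + 1)^2 - 2)/(2*b^2 + b + 1)^3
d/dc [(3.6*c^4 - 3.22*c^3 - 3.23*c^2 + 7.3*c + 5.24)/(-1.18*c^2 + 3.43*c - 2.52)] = (-8.496*c^5 + 40.8436*c^4 - 58.3772*c^3 + 21.8783*c^2 + 28.6456*c - 36.3692)/(1.3924*c^4 - 8.0948*c^3 + 17.7121*c^2 - 17.2872*c + 6.3504)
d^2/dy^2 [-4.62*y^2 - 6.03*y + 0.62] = -9.24000000000000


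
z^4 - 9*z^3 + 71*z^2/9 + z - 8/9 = (z - 8)*(z - 1)*(z - 1/3)*(z + 1/3)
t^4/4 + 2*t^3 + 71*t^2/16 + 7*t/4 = t*(t/4 + 1)*(t + 1/2)*(t + 7/2)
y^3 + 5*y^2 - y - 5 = (y - 1)*(y + 1)*(y + 5)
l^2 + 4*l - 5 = (l - 1)*(l + 5)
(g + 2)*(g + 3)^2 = g^3 + 8*g^2 + 21*g + 18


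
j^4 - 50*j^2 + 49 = (j - 7)*(j - 1)*(j + 1)*(j + 7)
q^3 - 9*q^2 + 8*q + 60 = (q - 6)*(q - 5)*(q + 2)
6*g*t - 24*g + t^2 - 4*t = (6*g + t)*(t - 4)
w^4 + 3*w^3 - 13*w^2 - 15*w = w*(w - 3)*(w + 1)*(w + 5)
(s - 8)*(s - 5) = s^2 - 13*s + 40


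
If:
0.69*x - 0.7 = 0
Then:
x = 1.01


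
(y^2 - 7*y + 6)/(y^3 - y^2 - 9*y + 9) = (y - 6)/(y^2 - 9)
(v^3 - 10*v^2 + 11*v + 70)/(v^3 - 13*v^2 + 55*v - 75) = (v^2 - 5*v - 14)/(v^2 - 8*v + 15)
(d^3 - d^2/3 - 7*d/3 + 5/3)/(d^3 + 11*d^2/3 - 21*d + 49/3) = (3*d^2 + 2*d - 5)/(3*d^2 + 14*d - 49)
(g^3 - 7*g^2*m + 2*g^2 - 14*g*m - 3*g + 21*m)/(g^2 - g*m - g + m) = (g^2 - 7*g*m + 3*g - 21*m)/(g - m)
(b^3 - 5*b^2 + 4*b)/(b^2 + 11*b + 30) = b*(b^2 - 5*b + 4)/(b^2 + 11*b + 30)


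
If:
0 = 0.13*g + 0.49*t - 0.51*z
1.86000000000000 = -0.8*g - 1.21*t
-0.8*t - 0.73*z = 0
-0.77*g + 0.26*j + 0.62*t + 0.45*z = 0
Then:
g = -2.86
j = -8.65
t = 0.35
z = -0.39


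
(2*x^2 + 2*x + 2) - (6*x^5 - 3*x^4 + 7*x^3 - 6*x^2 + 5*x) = -6*x^5 + 3*x^4 - 7*x^3 + 8*x^2 - 3*x + 2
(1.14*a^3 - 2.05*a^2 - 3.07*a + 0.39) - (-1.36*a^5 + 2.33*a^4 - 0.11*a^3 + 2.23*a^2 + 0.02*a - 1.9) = 1.36*a^5 - 2.33*a^4 + 1.25*a^3 - 4.28*a^2 - 3.09*a + 2.29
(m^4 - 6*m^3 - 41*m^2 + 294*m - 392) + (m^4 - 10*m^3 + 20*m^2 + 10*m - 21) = 2*m^4 - 16*m^3 - 21*m^2 + 304*m - 413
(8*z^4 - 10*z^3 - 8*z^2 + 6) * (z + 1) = 8*z^5 - 2*z^4 - 18*z^3 - 8*z^2 + 6*z + 6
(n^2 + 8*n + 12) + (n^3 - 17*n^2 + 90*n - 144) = n^3 - 16*n^2 + 98*n - 132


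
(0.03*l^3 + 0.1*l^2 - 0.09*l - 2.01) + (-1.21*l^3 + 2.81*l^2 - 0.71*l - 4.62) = -1.18*l^3 + 2.91*l^2 - 0.8*l - 6.63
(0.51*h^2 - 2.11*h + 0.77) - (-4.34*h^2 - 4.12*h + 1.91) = 4.85*h^2 + 2.01*h - 1.14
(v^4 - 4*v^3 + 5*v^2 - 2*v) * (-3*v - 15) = -3*v^5 - 3*v^4 + 45*v^3 - 69*v^2 + 30*v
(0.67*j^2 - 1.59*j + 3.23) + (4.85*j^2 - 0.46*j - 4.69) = 5.52*j^2 - 2.05*j - 1.46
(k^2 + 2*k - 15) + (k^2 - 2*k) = 2*k^2 - 15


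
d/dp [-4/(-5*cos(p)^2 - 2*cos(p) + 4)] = 8*(5*cos(p) + 1)*sin(p)/(5*cos(p)^2 + 2*cos(p) - 4)^2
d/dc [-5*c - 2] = -5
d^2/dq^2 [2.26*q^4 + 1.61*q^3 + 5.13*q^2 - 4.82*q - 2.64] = 27.12*q^2 + 9.66*q + 10.26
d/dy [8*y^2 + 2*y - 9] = 16*y + 2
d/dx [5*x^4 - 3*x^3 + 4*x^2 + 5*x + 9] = 20*x^3 - 9*x^2 + 8*x + 5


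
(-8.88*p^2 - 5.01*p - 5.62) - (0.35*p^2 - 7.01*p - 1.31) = -9.23*p^2 + 2.0*p - 4.31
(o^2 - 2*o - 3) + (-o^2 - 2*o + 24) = 21 - 4*o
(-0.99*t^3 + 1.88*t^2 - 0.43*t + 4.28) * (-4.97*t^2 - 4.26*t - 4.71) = 4.9203*t^5 - 5.1262*t^4 - 1.2088*t^3 - 28.2946*t^2 - 16.2075*t - 20.1588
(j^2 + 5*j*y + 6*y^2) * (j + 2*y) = j^3 + 7*j^2*y + 16*j*y^2 + 12*y^3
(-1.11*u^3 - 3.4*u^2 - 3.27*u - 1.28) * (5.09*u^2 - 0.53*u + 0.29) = -5.6499*u^5 - 16.7177*u^4 - 15.1642*u^3 - 5.7681*u^2 - 0.2699*u - 0.3712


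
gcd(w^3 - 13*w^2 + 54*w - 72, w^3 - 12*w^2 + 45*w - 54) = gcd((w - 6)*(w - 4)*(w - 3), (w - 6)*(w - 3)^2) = w^2 - 9*w + 18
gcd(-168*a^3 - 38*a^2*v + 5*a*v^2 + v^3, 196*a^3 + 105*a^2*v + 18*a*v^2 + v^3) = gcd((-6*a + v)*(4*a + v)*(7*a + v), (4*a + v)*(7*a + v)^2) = 28*a^2 + 11*a*v + v^2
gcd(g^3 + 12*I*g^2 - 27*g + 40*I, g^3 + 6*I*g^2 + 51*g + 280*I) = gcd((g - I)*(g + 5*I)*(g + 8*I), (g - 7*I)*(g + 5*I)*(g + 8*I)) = g^2 + 13*I*g - 40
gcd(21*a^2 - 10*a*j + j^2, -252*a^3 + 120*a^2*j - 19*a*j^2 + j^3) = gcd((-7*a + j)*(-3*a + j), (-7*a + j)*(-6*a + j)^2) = 7*a - j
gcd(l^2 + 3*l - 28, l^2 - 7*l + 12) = l - 4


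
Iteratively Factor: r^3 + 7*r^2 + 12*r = (r + 3)*(r^2 + 4*r) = (r + 3)*(r + 4)*(r)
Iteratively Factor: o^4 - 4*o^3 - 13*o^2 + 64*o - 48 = (o - 3)*(o^3 - o^2 - 16*o + 16) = (o - 3)*(o + 4)*(o^2 - 5*o + 4) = (o - 3)*(o - 1)*(o + 4)*(o - 4)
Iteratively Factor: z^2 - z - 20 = (z + 4)*(z - 5)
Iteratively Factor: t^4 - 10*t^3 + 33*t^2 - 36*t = (t - 3)*(t^3 - 7*t^2 + 12*t) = (t - 4)*(t - 3)*(t^2 - 3*t) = t*(t - 4)*(t - 3)*(t - 3)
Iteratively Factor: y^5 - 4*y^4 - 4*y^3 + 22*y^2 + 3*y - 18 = (y - 1)*(y^4 - 3*y^3 - 7*y^2 + 15*y + 18) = (y - 1)*(y + 2)*(y^3 - 5*y^2 + 3*y + 9) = (y - 3)*(y - 1)*(y + 2)*(y^2 - 2*y - 3) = (y - 3)^2*(y - 1)*(y + 2)*(y + 1)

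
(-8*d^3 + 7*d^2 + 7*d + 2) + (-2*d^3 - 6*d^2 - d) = -10*d^3 + d^2 + 6*d + 2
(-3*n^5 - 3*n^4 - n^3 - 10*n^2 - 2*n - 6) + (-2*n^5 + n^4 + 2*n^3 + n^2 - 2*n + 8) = -5*n^5 - 2*n^4 + n^3 - 9*n^2 - 4*n + 2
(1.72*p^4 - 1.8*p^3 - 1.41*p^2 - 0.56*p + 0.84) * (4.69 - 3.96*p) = -6.8112*p^5 + 15.1948*p^4 - 2.8584*p^3 - 4.3953*p^2 - 5.9528*p + 3.9396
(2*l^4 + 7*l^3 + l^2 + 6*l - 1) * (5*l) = 10*l^5 + 35*l^4 + 5*l^3 + 30*l^2 - 5*l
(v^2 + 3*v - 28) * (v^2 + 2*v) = v^4 + 5*v^3 - 22*v^2 - 56*v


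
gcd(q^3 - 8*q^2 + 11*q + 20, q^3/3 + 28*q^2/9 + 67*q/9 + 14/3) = q + 1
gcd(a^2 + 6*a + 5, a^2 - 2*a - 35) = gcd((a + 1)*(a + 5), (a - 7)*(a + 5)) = a + 5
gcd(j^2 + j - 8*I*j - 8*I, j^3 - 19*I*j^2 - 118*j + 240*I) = j - 8*I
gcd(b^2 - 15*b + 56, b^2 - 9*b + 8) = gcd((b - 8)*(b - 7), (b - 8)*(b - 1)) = b - 8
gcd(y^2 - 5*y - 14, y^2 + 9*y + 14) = y + 2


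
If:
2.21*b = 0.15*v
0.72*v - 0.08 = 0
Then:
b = 0.01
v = 0.11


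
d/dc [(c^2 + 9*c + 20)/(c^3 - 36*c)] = (-c^4 - 18*c^3 - 96*c^2 + 720)/(c^2*(c^4 - 72*c^2 + 1296))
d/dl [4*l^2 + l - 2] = 8*l + 1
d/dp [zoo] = 0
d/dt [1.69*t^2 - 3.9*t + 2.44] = 3.38*t - 3.9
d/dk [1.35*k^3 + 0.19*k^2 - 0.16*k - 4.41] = 4.05*k^2 + 0.38*k - 0.16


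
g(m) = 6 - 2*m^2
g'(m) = -4*m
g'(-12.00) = 48.00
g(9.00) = -156.00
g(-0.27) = 5.85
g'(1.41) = -5.64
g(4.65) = -37.24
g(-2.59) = -7.42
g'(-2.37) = 9.48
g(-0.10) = 5.98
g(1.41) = 2.02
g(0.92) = 4.31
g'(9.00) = -36.00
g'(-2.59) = 10.36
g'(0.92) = -3.68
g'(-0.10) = 0.40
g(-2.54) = -6.90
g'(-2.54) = 10.16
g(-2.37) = -5.23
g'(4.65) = -18.60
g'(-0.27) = 1.08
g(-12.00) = -282.00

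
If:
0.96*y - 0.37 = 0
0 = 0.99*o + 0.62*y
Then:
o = -0.24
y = 0.39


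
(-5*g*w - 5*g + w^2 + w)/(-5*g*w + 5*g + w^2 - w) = (w + 1)/(w - 1)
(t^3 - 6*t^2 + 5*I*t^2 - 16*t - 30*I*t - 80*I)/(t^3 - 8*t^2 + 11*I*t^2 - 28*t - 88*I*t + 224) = (t^2 + t*(2 + 5*I) + 10*I)/(t^2 + 11*I*t - 28)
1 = 1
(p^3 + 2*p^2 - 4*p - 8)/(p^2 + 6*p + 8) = (p^2 - 4)/(p + 4)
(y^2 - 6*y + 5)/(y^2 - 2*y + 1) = (y - 5)/(y - 1)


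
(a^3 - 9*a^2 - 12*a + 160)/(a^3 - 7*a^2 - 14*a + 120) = (a - 8)/(a - 6)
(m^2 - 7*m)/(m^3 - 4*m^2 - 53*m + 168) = m*(m - 7)/(m^3 - 4*m^2 - 53*m + 168)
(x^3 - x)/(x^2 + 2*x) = (x^2 - 1)/(x + 2)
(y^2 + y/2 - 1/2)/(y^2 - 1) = (y - 1/2)/(y - 1)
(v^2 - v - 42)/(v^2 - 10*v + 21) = (v + 6)/(v - 3)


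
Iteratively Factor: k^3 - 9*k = (k + 3)*(k^2 - 3*k) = (k - 3)*(k + 3)*(k)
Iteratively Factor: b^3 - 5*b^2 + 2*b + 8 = (b + 1)*(b^2 - 6*b + 8) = (b - 2)*(b + 1)*(b - 4)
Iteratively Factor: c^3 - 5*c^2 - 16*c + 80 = (c - 4)*(c^2 - c - 20) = (c - 5)*(c - 4)*(c + 4)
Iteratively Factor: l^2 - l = (l - 1)*(l)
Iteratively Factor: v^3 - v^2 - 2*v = (v)*(v^2 - v - 2) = v*(v + 1)*(v - 2)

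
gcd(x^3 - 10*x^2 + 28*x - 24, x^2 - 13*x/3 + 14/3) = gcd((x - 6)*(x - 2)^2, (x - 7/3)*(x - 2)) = x - 2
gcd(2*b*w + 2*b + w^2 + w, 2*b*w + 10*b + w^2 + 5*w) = 2*b + w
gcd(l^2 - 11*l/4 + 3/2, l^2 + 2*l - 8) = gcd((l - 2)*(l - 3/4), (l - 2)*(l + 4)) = l - 2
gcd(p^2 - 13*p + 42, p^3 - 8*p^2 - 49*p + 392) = p - 7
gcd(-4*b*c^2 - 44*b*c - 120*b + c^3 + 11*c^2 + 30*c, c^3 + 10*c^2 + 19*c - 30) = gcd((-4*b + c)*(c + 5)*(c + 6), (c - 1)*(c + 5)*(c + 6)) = c^2 + 11*c + 30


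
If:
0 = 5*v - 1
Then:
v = 1/5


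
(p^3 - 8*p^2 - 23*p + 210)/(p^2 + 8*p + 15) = (p^2 - 13*p + 42)/(p + 3)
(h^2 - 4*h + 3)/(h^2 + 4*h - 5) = (h - 3)/(h + 5)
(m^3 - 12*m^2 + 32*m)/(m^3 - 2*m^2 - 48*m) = (m - 4)/(m + 6)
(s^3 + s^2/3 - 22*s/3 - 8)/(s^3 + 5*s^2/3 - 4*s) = (3*s^3 + s^2 - 22*s - 24)/(s*(3*s^2 + 5*s - 12))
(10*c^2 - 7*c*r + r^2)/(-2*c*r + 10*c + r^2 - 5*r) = (-5*c + r)/(r - 5)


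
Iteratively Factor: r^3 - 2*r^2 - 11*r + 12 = (r + 3)*(r^2 - 5*r + 4) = (r - 1)*(r + 3)*(r - 4)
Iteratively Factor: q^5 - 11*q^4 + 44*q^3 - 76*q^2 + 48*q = (q - 2)*(q^4 - 9*q^3 + 26*q^2 - 24*q) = (q - 3)*(q - 2)*(q^3 - 6*q^2 + 8*q) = (q - 3)*(q - 2)^2*(q^2 - 4*q) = q*(q - 3)*(q - 2)^2*(q - 4)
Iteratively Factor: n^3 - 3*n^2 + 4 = (n + 1)*(n^2 - 4*n + 4) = (n - 2)*(n + 1)*(n - 2)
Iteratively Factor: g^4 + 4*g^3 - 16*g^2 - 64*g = (g + 4)*(g^3 - 16*g) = (g + 4)^2*(g^2 - 4*g) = (g - 4)*(g + 4)^2*(g)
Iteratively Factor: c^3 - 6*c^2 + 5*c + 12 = (c - 3)*(c^2 - 3*c - 4) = (c - 3)*(c + 1)*(c - 4)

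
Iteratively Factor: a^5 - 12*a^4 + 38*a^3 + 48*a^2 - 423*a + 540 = (a + 3)*(a^4 - 15*a^3 + 83*a^2 - 201*a + 180) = (a - 4)*(a + 3)*(a^3 - 11*a^2 + 39*a - 45) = (a - 5)*(a - 4)*(a + 3)*(a^2 - 6*a + 9) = (a - 5)*(a - 4)*(a - 3)*(a + 3)*(a - 3)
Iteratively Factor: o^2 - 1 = (o + 1)*(o - 1)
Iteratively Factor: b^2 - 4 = (b - 2)*(b + 2)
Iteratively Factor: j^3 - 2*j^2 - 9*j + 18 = (j - 3)*(j^2 + j - 6) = (j - 3)*(j - 2)*(j + 3)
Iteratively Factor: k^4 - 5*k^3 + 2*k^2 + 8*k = (k + 1)*(k^3 - 6*k^2 + 8*k) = (k - 4)*(k + 1)*(k^2 - 2*k) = (k - 4)*(k - 2)*(k + 1)*(k)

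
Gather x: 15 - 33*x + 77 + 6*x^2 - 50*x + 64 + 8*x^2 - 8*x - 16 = 14*x^2 - 91*x + 140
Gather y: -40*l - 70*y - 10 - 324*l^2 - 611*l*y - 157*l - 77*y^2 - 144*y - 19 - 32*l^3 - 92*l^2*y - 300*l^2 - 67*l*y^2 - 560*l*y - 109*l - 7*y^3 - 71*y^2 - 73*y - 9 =-32*l^3 - 624*l^2 - 306*l - 7*y^3 + y^2*(-67*l - 148) + y*(-92*l^2 - 1171*l - 287) - 38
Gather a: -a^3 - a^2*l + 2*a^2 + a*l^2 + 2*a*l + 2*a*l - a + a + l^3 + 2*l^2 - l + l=-a^3 + a^2*(2 - l) + a*(l^2 + 4*l) + l^3 + 2*l^2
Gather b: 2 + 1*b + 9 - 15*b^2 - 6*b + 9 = -15*b^2 - 5*b + 20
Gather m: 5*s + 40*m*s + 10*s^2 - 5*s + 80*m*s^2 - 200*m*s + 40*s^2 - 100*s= m*(80*s^2 - 160*s) + 50*s^2 - 100*s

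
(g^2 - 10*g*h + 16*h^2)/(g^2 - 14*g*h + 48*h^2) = (g - 2*h)/(g - 6*h)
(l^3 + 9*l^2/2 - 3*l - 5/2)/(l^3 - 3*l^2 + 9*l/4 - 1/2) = 2*(2*l^3 + 9*l^2 - 6*l - 5)/(4*l^3 - 12*l^2 + 9*l - 2)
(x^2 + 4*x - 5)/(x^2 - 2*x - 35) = (x - 1)/(x - 7)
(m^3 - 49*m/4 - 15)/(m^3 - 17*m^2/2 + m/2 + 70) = (m + 3/2)/(m - 7)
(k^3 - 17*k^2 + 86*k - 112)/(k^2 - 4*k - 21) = (k^2 - 10*k + 16)/(k + 3)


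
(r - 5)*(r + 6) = r^2 + r - 30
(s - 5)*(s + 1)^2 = s^3 - 3*s^2 - 9*s - 5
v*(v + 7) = v^2 + 7*v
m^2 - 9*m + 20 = (m - 5)*(m - 4)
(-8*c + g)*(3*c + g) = -24*c^2 - 5*c*g + g^2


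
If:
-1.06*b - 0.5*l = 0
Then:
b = -0.471698113207547*l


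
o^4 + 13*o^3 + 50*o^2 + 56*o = o*(o + 2)*(o + 4)*(o + 7)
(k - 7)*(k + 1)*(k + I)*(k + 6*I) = k^4 - 6*k^3 + 7*I*k^3 - 13*k^2 - 42*I*k^2 + 36*k - 49*I*k + 42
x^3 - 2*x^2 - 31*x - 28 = (x - 7)*(x + 1)*(x + 4)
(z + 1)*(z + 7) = z^2 + 8*z + 7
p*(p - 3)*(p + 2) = p^3 - p^2 - 6*p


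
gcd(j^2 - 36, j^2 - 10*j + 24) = j - 6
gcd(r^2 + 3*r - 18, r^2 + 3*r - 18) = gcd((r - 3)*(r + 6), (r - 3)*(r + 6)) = r^2 + 3*r - 18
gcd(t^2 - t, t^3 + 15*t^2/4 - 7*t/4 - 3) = t - 1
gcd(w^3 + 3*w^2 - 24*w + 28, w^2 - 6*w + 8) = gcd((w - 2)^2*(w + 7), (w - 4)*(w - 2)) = w - 2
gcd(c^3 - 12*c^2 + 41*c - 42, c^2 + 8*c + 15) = 1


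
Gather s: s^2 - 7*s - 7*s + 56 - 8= s^2 - 14*s + 48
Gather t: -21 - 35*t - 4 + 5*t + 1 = -30*t - 24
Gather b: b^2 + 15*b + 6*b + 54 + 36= b^2 + 21*b + 90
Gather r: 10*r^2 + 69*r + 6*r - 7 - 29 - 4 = 10*r^2 + 75*r - 40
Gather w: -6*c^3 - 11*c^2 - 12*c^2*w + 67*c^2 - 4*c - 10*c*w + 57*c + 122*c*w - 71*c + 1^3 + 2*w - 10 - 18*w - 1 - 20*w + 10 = -6*c^3 + 56*c^2 - 18*c + w*(-12*c^2 + 112*c - 36)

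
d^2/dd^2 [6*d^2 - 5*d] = 12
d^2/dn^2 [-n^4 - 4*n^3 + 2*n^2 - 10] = -12*n^2 - 24*n + 4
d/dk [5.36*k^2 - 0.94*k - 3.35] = 10.72*k - 0.94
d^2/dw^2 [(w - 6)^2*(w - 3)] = 6*w - 30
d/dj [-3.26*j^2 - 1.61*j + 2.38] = -6.52*j - 1.61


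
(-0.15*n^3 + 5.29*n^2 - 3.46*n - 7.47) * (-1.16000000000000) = 0.174*n^3 - 6.1364*n^2 + 4.0136*n + 8.6652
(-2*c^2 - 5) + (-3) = -2*c^2 - 8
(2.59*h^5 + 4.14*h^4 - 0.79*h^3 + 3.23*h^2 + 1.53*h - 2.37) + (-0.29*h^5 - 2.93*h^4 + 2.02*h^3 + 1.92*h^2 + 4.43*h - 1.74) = 2.3*h^5 + 1.21*h^4 + 1.23*h^3 + 5.15*h^2 + 5.96*h - 4.11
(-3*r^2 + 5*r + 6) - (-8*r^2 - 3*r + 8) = 5*r^2 + 8*r - 2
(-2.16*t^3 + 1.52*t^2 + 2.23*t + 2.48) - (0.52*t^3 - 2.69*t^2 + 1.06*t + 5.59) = -2.68*t^3 + 4.21*t^2 + 1.17*t - 3.11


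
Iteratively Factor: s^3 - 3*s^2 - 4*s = (s)*(s^2 - 3*s - 4) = s*(s - 4)*(s + 1)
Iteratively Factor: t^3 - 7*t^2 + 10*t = (t)*(t^2 - 7*t + 10) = t*(t - 5)*(t - 2)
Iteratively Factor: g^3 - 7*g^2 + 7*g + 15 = (g - 3)*(g^2 - 4*g - 5) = (g - 5)*(g - 3)*(g + 1)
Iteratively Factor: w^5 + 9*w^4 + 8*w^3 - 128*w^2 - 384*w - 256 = (w + 1)*(w^4 + 8*w^3 - 128*w - 256) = (w - 4)*(w + 1)*(w^3 + 12*w^2 + 48*w + 64) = (w - 4)*(w + 1)*(w + 4)*(w^2 + 8*w + 16) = (w - 4)*(w + 1)*(w + 4)^2*(w + 4)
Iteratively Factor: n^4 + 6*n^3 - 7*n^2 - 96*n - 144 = (n + 3)*(n^3 + 3*n^2 - 16*n - 48) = (n + 3)^2*(n^2 - 16) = (n + 3)^2*(n + 4)*(n - 4)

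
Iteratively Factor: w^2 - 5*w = (w - 5)*(w)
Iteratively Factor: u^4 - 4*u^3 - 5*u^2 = (u)*(u^3 - 4*u^2 - 5*u) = u*(u + 1)*(u^2 - 5*u) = u^2*(u + 1)*(u - 5)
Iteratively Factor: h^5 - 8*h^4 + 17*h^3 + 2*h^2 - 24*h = (h - 4)*(h^4 - 4*h^3 + h^2 + 6*h) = (h - 4)*(h - 2)*(h^3 - 2*h^2 - 3*h) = (h - 4)*(h - 3)*(h - 2)*(h^2 + h) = (h - 4)*(h - 3)*(h - 2)*(h + 1)*(h)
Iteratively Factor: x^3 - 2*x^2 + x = (x - 1)*(x^2 - x) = x*(x - 1)*(x - 1)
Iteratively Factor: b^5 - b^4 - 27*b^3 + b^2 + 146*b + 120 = (b + 1)*(b^4 - 2*b^3 - 25*b^2 + 26*b + 120) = (b - 5)*(b + 1)*(b^3 + 3*b^2 - 10*b - 24) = (b - 5)*(b + 1)*(b + 4)*(b^2 - b - 6) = (b - 5)*(b - 3)*(b + 1)*(b + 4)*(b + 2)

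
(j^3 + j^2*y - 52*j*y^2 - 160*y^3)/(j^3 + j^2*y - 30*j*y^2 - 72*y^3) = (-j^2 + 3*j*y + 40*y^2)/(-j^2 + 3*j*y + 18*y^2)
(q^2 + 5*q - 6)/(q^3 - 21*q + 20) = (q + 6)/(q^2 + q - 20)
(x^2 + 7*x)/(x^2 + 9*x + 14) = x/(x + 2)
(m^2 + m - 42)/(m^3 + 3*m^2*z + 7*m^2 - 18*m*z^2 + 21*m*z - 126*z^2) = (6 - m)/(-m^2 - 3*m*z + 18*z^2)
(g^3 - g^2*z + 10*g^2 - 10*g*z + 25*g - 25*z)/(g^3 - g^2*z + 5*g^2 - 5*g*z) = (g + 5)/g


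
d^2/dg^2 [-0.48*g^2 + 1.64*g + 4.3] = -0.960000000000000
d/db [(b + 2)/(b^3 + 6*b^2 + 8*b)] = 2*(-b - 2)/(b^2*(b^2 + 8*b + 16))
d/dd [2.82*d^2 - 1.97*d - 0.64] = 5.64*d - 1.97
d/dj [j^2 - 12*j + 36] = 2*j - 12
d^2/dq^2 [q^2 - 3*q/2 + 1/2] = 2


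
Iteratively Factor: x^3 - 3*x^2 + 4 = (x + 1)*(x^2 - 4*x + 4) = (x - 2)*(x + 1)*(x - 2)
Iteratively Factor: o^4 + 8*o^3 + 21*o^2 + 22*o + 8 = (o + 4)*(o^3 + 4*o^2 + 5*o + 2) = (o + 1)*(o + 4)*(o^2 + 3*o + 2) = (o + 1)*(o + 2)*(o + 4)*(o + 1)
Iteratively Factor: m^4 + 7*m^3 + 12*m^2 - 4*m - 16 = (m + 4)*(m^3 + 3*m^2 - 4) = (m + 2)*(m + 4)*(m^2 + m - 2) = (m - 1)*(m + 2)*(m + 4)*(m + 2)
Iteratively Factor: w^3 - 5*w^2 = (w)*(w^2 - 5*w) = w^2*(w - 5)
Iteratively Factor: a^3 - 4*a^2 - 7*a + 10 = (a - 5)*(a^2 + a - 2) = (a - 5)*(a + 2)*(a - 1)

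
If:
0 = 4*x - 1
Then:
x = 1/4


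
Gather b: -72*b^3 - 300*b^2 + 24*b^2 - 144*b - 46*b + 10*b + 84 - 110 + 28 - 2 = -72*b^3 - 276*b^2 - 180*b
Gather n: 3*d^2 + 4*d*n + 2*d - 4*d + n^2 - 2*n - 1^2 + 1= 3*d^2 - 2*d + n^2 + n*(4*d - 2)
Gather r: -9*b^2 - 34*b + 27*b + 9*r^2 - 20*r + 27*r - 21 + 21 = -9*b^2 - 7*b + 9*r^2 + 7*r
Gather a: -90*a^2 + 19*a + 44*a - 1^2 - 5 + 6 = -90*a^2 + 63*a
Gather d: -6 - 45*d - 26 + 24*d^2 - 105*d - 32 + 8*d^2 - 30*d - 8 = 32*d^2 - 180*d - 72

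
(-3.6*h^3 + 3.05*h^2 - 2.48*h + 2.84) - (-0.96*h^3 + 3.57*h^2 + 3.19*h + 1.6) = -2.64*h^3 - 0.52*h^2 - 5.67*h + 1.24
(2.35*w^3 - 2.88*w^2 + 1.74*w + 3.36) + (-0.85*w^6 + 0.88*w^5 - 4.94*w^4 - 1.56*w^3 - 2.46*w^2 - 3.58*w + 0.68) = -0.85*w^6 + 0.88*w^5 - 4.94*w^4 + 0.79*w^3 - 5.34*w^2 - 1.84*w + 4.04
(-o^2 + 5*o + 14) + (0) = -o^2 + 5*o + 14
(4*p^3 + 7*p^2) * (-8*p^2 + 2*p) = -32*p^5 - 48*p^4 + 14*p^3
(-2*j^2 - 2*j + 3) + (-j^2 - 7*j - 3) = -3*j^2 - 9*j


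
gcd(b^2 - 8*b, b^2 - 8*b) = b^2 - 8*b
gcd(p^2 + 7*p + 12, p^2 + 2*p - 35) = 1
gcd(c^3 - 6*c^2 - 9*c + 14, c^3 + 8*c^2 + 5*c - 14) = c^2 + c - 2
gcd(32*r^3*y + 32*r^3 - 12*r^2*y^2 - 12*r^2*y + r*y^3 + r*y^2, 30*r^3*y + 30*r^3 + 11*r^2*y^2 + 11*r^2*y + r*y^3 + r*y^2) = r*y + r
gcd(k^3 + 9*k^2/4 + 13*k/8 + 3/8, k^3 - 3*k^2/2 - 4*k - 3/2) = k^2 + 3*k/2 + 1/2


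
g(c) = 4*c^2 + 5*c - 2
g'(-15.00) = -115.00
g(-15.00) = 823.00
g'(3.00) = 29.00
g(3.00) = 49.00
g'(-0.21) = 3.32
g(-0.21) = -2.87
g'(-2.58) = -15.64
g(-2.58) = 11.73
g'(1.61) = 17.88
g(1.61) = 16.42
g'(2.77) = 27.16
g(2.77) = 42.54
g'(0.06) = 5.48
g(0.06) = -1.69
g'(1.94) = 20.52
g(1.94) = 22.75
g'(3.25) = 31.00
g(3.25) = 56.50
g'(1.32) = 15.56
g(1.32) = 11.57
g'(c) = 8*c + 5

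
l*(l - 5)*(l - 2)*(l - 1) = l^4 - 8*l^3 + 17*l^2 - 10*l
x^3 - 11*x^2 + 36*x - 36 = (x - 6)*(x - 3)*(x - 2)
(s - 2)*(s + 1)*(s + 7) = s^3 + 6*s^2 - 9*s - 14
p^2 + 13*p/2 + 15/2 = (p + 3/2)*(p + 5)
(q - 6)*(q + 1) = q^2 - 5*q - 6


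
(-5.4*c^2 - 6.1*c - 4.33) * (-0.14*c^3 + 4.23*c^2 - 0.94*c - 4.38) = 0.756*c^5 - 21.988*c^4 - 20.1208*c^3 + 11.0701*c^2 + 30.7882*c + 18.9654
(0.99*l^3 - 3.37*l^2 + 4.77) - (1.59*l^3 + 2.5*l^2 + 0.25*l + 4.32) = -0.6*l^3 - 5.87*l^2 - 0.25*l + 0.449999999999999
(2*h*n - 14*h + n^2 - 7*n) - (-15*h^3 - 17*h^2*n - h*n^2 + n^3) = 15*h^3 + 17*h^2*n + h*n^2 + 2*h*n - 14*h - n^3 + n^2 - 7*n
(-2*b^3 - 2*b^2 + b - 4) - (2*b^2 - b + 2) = -2*b^3 - 4*b^2 + 2*b - 6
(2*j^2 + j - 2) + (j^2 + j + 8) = 3*j^2 + 2*j + 6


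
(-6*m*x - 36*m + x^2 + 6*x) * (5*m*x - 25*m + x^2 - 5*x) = -30*m^2*x^2 - 30*m^2*x + 900*m^2 - m*x^3 - m*x^2 + 30*m*x + x^4 + x^3 - 30*x^2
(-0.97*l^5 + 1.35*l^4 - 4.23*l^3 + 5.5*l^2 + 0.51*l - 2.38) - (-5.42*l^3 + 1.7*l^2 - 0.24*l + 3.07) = -0.97*l^5 + 1.35*l^4 + 1.19*l^3 + 3.8*l^2 + 0.75*l - 5.45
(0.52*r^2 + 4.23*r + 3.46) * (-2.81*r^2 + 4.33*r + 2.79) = -1.4612*r^4 - 9.6347*r^3 + 10.0441*r^2 + 26.7835*r + 9.6534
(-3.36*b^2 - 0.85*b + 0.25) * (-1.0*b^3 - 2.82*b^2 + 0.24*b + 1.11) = 3.36*b^5 + 10.3252*b^4 + 1.3406*b^3 - 4.6386*b^2 - 0.8835*b + 0.2775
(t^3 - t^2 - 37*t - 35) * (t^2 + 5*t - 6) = t^5 + 4*t^4 - 48*t^3 - 214*t^2 + 47*t + 210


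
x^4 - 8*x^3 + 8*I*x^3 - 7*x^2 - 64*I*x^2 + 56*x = x*(x - 8)*(x + I)*(x + 7*I)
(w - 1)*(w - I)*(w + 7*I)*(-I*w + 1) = -I*w^4 + 7*w^3 + I*w^3 - 7*w^2 - I*w^2 + 7*w + I*w - 7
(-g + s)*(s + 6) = -g*s - 6*g + s^2 + 6*s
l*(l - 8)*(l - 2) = l^3 - 10*l^2 + 16*l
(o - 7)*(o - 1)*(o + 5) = o^3 - 3*o^2 - 33*o + 35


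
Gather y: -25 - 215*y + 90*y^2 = 90*y^2 - 215*y - 25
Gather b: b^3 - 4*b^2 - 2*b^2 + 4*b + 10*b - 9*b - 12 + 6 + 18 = b^3 - 6*b^2 + 5*b + 12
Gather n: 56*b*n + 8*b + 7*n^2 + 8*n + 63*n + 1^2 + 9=8*b + 7*n^2 + n*(56*b + 71) + 10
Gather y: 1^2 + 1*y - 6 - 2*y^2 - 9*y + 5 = -2*y^2 - 8*y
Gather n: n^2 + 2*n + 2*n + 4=n^2 + 4*n + 4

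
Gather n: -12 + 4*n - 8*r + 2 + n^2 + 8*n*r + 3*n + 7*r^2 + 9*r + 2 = n^2 + n*(8*r + 7) + 7*r^2 + r - 8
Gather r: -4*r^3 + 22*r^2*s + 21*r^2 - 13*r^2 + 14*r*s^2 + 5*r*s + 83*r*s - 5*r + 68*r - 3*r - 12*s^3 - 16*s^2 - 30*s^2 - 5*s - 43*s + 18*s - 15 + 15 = -4*r^3 + r^2*(22*s + 8) + r*(14*s^2 + 88*s + 60) - 12*s^3 - 46*s^2 - 30*s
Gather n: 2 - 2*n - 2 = -2*n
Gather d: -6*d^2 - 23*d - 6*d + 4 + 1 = -6*d^2 - 29*d + 5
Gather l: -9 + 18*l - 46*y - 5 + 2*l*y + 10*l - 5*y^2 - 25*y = l*(2*y + 28) - 5*y^2 - 71*y - 14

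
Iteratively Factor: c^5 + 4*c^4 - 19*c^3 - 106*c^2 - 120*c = (c + 4)*(c^4 - 19*c^2 - 30*c) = (c - 5)*(c + 4)*(c^3 + 5*c^2 + 6*c) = (c - 5)*(c + 2)*(c + 4)*(c^2 + 3*c) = c*(c - 5)*(c + 2)*(c + 4)*(c + 3)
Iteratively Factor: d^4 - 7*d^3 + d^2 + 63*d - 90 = (d - 2)*(d^3 - 5*d^2 - 9*d + 45) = (d - 2)*(d + 3)*(d^2 - 8*d + 15) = (d - 5)*(d - 2)*(d + 3)*(d - 3)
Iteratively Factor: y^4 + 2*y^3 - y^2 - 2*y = (y - 1)*(y^3 + 3*y^2 + 2*y) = (y - 1)*(y + 1)*(y^2 + 2*y) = (y - 1)*(y + 1)*(y + 2)*(y)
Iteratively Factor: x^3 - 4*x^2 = (x)*(x^2 - 4*x) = x*(x - 4)*(x)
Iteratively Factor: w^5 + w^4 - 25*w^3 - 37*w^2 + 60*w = (w - 5)*(w^4 + 6*w^3 + 5*w^2 - 12*w) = (w - 5)*(w + 4)*(w^3 + 2*w^2 - 3*w) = (w - 5)*(w - 1)*(w + 4)*(w^2 + 3*w) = (w - 5)*(w - 1)*(w + 3)*(w + 4)*(w)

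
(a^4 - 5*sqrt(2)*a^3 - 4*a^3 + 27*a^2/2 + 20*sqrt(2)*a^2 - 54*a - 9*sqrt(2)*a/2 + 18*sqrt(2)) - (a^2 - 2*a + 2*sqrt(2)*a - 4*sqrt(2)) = a^4 - 5*sqrt(2)*a^3 - 4*a^3 + 25*a^2/2 + 20*sqrt(2)*a^2 - 52*a - 13*sqrt(2)*a/2 + 22*sqrt(2)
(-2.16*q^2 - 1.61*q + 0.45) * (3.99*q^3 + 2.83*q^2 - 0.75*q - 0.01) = -8.6184*q^5 - 12.5367*q^4 - 1.1408*q^3 + 2.5026*q^2 - 0.3214*q - 0.0045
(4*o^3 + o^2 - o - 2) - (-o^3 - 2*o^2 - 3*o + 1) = 5*o^3 + 3*o^2 + 2*o - 3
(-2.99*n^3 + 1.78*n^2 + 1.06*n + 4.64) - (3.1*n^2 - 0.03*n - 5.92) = -2.99*n^3 - 1.32*n^2 + 1.09*n + 10.56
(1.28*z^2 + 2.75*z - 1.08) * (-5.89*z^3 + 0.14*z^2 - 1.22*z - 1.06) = -7.5392*z^5 - 16.0183*z^4 + 5.1846*z^3 - 4.863*z^2 - 1.5974*z + 1.1448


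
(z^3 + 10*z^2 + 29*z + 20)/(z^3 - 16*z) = (z^2 + 6*z + 5)/(z*(z - 4))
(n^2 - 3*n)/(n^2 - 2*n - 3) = n/(n + 1)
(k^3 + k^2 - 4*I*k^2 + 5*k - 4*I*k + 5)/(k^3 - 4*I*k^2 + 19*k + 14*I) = (k^2 + k*(1 - 5*I) - 5*I)/(k^2 - 5*I*k + 14)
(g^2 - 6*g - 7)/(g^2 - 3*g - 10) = (-g^2 + 6*g + 7)/(-g^2 + 3*g + 10)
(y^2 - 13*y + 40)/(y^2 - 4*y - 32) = (y - 5)/(y + 4)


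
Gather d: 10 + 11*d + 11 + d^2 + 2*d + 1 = d^2 + 13*d + 22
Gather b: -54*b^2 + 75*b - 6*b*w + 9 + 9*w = -54*b^2 + b*(75 - 6*w) + 9*w + 9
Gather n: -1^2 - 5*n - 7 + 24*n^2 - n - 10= 24*n^2 - 6*n - 18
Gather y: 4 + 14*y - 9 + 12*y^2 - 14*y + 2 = 12*y^2 - 3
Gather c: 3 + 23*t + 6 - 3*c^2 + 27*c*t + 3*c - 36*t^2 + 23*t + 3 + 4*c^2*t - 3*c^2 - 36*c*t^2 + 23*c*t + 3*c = c^2*(4*t - 6) + c*(-36*t^2 + 50*t + 6) - 36*t^2 + 46*t + 12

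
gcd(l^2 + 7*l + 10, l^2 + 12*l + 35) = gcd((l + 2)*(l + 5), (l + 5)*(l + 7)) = l + 5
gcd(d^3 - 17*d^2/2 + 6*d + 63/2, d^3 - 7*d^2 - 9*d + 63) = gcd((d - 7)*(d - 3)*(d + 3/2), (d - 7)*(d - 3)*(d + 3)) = d^2 - 10*d + 21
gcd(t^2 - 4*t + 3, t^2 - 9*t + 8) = t - 1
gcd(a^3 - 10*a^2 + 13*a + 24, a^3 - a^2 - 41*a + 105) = a - 3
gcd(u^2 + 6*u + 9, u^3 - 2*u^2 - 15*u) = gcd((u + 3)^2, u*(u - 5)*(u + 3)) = u + 3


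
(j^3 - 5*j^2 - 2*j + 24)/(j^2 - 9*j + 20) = (j^2 - j - 6)/(j - 5)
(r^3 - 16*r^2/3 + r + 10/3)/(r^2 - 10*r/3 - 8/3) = (r^2 - 6*r + 5)/(r - 4)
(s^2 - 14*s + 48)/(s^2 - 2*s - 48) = (s - 6)/(s + 6)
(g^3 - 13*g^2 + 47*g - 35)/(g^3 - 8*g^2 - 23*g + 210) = (g^2 - 6*g + 5)/(g^2 - g - 30)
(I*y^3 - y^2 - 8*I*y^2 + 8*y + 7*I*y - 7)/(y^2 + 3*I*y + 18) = (I*y^3 - y^2*(1 + 8*I) + y*(8 + 7*I) - 7)/(y^2 + 3*I*y + 18)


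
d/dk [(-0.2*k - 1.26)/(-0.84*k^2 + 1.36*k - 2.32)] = (-0.168*k^2 - 2.1168*k + 2.1776)/(0.7056*k^4 - 2.2848*k^3 + 5.7472*k^2 - 6.3104*k + 5.3824)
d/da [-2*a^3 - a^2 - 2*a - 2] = -6*a^2 - 2*a - 2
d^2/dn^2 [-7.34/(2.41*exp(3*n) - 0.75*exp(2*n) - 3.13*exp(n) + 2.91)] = (-7.34*(-14.46*exp(2*n) + 3.0*exp(n) + 6.26)*(-7.23*exp(2*n) + 1.5*exp(n) + 3.13)*exp(n) + (159.2046*exp(2*n) - 22.02*exp(n) - 22.9742)*(2.41*exp(3*n) - 0.75*exp(2*n) - 3.13*exp(n) + 2.91))*exp(n)/(2.41*exp(3*n) - 0.75*exp(2*n) - 3.13*exp(n) + 2.91)^3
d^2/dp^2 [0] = 0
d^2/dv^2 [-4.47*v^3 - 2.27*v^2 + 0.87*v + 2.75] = -26.82*v - 4.54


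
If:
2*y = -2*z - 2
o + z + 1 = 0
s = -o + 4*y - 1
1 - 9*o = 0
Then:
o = 1/9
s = -2/3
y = 1/9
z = -10/9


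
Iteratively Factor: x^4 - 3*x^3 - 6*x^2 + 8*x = (x - 1)*(x^3 - 2*x^2 - 8*x) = x*(x - 1)*(x^2 - 2*x - 8) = x*(x - 1)*(x + 2)*(x - 4)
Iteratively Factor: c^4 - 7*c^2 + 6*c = (c + 3)*(c^3 - 3*c^2 + 2*c) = (c - 1)*(c + 3)*(c^2 - 2*c) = c*(c - 1)*(c + 3)*(c - 2)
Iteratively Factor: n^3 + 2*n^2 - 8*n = (n - 2)*(n^2 + 4*n) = n*(n - 2)*(n + 4)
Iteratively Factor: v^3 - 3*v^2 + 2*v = (v)*(v^2 - 3*v + 2) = v*(v - 2)*(v - 1)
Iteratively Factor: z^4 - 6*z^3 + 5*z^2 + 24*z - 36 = (z - 3)*(z^3 - 3*z^2 - 4*z + 12) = (z - 3)*(z + 2)*(z^2 - 5*z + 6) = (z - 3)*(z - 2)*(z + 2)*(z - 3)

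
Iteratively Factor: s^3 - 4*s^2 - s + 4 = (s - 1)*(s^2 - 3*s - 4) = (s - 1)*(s + 1)*(s - 4)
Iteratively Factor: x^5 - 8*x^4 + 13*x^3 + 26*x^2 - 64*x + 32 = (x - 1)*(x^4 - 7*x^3 + 6*x^2 + 32*x - 32) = (x - 1)^2*(x^3 - 6*x^2 + 32) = (x - 4)*(x - 1)^2*(x^2 - 2*x - 8) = (x - 4)*(x - 1)^2*(x + 2)*(x - 4)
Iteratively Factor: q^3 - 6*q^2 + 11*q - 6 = (q - 1)*(q^2 - 5*q + 6) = (q - 2)*(q - 1)*(q - 3)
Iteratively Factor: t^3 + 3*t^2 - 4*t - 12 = (t - 2)*(t^2 + 5*t + 6) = (t - 2)*(t + 2)*(t + 3)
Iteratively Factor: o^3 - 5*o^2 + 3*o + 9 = (o - 3)*(o^2 - 2*o - 3) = (o - 3)^2*(o + 1)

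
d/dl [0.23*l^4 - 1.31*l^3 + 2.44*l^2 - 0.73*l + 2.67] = 0.92*l^3 - 3.93*l^2 + 4.88*l - 0.73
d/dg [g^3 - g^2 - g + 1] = 3*g^2 - 2*g - 1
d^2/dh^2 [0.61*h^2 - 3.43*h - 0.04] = 1.22000000000000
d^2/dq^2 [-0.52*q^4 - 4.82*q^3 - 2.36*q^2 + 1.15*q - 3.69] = -6.24*q^2 - 28.92*q - 4.72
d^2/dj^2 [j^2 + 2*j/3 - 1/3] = 2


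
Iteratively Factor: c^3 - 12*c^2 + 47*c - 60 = (c - 5)*(c^2 - 7*c + 12) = (c - 5)*(c - 3)*(c - 4)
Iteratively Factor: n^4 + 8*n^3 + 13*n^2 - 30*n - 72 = (n + 4)*(n^3 + 4*n^2 - 3*n - 18) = (n - 2)*(n + 4)*(n^2 + 6*n + 9) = (n - 2)*(n + 3)*(n + 4)*(n + 3)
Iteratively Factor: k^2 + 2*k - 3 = (k - 1)*(k + 3)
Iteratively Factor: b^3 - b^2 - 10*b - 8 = (b - 4)*(b^2 + 3*b + 2) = (b - 4)*(b + 2)*(b + 1)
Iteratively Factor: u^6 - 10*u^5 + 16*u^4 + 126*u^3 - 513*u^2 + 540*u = (u - 3)*(u^5 - 7*u^4 - 5*u^3 + 111*u^2 - 180*u) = u*(u - 3)*(u^4 - 7*u^3 - 5*u^2 + 111*u - 180) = u*(u - 5)*(u - 3)*(u^3 - 2*u^2 - 15*u + 36) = u*(u - 5)*(u - 3)^2*(u^2 + u - 12) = u*(u - 5)*(u - 3)^2*(u + 4)*(u - 3)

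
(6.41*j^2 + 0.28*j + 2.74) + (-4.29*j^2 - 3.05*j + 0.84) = 2.12*j^2 - 2.77*j + 3.58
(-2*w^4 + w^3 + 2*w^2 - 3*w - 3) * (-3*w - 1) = 6*w^5 - w^4 - 7*w^3 + 7*w^2 + 12*w + 3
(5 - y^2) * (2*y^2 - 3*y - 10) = -2*y^4 + 3*y^3 + 20*y^2 - 15*y - 50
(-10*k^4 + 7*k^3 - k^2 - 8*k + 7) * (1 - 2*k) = 20*k^5 - 24*k^4 + 9*k^3 + 15*k^2 - 22*k + 7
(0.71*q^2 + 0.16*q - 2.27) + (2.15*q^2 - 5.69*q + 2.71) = 2.86*q^2 - 5.53*q + 0.44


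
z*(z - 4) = z^2 - 4*z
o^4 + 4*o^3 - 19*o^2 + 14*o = o*(o - 2)*(o - 1)*(o + 7)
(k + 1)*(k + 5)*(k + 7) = k^3 + 13*k^2 + 47*k + 35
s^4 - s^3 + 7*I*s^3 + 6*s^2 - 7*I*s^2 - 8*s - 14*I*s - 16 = (s - 2)*(s + 1)*(s - I)*(s + 8*I)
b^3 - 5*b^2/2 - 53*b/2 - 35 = (b - 7)*(b + 2)*(b + 5/2)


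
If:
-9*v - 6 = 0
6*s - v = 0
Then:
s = -1/9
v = -2/3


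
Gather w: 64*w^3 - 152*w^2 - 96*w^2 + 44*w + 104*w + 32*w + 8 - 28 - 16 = 64*w^3 - 248*w^2 + 180*w - 36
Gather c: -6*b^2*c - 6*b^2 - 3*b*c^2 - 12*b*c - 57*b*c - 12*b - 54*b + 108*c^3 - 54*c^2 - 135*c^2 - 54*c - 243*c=-6*b^2 - 66*b + 108*c^3 + c^2*(-3*b - 189) + c*(-6*b^2 - 69*b - 297)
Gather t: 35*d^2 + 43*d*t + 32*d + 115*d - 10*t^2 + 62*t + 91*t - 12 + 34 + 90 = 35*d^2 + 147*d - 10*t^2 + t*(43*d + 153) + 112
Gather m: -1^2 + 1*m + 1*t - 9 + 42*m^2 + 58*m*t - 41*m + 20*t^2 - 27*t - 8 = 42*m^2 + m*(58*t - 40) + 20*t^2 - 26*t - 18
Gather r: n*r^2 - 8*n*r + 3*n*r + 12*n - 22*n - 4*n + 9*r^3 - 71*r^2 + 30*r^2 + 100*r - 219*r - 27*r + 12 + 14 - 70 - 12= -14*n + 9*r^3 + r^2*(n - 41) + r*(-5*n - 146) - 56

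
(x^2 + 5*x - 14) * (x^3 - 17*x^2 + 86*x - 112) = x^5 - 12*x^4 - 13*x^3 + 556*x^2 - 1764*x + 1568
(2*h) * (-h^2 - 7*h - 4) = -2*h^3 - 14*h^2 - 8*h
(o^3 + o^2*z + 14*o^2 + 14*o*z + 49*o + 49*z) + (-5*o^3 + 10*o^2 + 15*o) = -4*o^3 + o^2*z + 24*o^2 + 14*o*z + 64*o + 49*z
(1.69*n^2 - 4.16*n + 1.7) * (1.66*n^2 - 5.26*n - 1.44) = 2.8054*n^4 - 15.795*n^3 + 22.27*n^2 - 2.9516*n - 2.448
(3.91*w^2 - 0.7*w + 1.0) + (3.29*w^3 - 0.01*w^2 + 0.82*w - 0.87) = 3.29*w^3 + 3.9*w^2 + 0.12*w + 0.13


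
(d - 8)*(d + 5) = d^2 - 3*d - 40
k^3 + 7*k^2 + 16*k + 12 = (k + 2)^2*(k + 3)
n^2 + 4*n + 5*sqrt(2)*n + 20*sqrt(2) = (n + 4)*(n + 5*sqrt(2))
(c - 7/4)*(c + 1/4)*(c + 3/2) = c^3 - 43*c/16 - 21/32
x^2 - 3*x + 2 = (x - 2)*(x - 1)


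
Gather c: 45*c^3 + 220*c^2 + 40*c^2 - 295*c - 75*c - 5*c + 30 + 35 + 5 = 45*c^3 + 260*c^2 - 375*c + 70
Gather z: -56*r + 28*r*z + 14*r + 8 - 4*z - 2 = -42*r + z*(28*r - 4) + 6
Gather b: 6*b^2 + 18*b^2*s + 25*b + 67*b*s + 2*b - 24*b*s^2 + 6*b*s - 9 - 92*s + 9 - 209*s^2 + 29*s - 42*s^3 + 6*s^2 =b^2*(18*s + 6) + b*(-24*s^2 + 73*s + 27) - 42*s^3 - 203*s^2 - 63*s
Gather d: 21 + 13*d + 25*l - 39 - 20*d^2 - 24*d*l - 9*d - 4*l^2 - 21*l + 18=-20*d^2 + d*(4 - 24*l) - 4*l^2 + 4*l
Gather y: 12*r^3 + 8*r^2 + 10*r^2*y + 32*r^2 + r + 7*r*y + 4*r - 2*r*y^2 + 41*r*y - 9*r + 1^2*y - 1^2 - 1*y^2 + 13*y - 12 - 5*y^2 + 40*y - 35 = 12*r^3 + 40*r^2 - 4*r + y^2*(-2*r - 6) + y*(10*r^2 + 48*r + 54) - 48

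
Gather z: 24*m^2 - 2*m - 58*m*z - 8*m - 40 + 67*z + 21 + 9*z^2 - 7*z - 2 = 24*m^2 - 10*m + 9*z^2 + z*(60 - 58*m) - 21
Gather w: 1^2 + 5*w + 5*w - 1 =10*w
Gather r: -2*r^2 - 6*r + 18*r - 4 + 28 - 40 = -2*r^2 + 12*r - 16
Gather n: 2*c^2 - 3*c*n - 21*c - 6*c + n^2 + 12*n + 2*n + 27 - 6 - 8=2*c^2 - 27*c + n^2 + n*(14 - 3*c) + 13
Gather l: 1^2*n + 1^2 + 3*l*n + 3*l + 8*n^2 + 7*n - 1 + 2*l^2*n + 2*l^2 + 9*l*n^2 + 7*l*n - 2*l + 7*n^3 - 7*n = l^2*(2*n + 2) + l*(9*n^2 + 10*n + 1) + 7*n^3 + 8*n^2 + n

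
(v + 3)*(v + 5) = v^2 + 8*v + 15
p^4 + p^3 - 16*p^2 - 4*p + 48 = (p - 3)*(p - 2)*(p + 2)*(p + 4)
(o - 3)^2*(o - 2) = o^3 - 8*o^2 + 21*o - 18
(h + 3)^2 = h^2 + 6*h + 9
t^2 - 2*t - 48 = (t - 8)*(t + 6)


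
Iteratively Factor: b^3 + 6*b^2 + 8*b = (b + 4)*(b^2 + 2*b) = (b + 2)*(b + 4)*(b)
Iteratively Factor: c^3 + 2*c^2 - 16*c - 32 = (c + 4)*(c^2 - 2*c - 8) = (c - 4)*(c + 4)*(c + 2)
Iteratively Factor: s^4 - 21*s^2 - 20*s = (s)*(s^3 - 21*s - 20) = s*(s - 5)*(s^2 + 5*s + 4) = s*(s - 5)*(s + 1)*(s + 4)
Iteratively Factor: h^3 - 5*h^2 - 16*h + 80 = (h + 4)*(h^2 - 9*h + 20) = (h - 4)*(h + 4)*(h - 5)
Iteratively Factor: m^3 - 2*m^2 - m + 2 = (m - 2)*(m^2 - 1) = (m - 2)*(m + 1)*(m - 1)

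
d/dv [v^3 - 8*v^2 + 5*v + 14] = 3*v^2 - 16*v + 5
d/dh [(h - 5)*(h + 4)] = 2*h - 1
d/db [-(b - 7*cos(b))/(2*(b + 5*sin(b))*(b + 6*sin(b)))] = (-7*b^2*sin(b) + 11*b^2*cos(b) + b^2 + 30*b*sin(2*b) - 14*b*cos(b) - 77*b - 525*sin(b)/2 - 77*sin(2*b)/2 - 105*sin(3*b)/2 + 15*cos(2*b) - 15)/(2*(b + 5*sin(b))^2*(b + 6*sin(b))^2)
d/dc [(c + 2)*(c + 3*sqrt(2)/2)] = 2*c + 2 + 3*sqrt(2)/2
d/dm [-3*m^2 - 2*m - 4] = -6*m - 2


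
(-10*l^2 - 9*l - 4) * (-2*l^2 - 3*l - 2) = 20*l^4 + 48*l^3 + 55*l^2 + 30*l + 8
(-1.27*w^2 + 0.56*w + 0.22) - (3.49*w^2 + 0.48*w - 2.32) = -4.76*w^2 + 0.0800000000000001*w + 2.54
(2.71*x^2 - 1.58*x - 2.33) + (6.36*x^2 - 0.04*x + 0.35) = 9.07*x^2 - 1.62*x - 1.98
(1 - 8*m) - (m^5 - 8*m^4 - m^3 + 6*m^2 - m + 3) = -m^5 + 8*m^4 + m^3 - 6*m^2 - 7*m - 2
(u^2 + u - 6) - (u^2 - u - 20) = 2*u + 14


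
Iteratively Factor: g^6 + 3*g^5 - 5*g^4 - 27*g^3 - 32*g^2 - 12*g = (g + 2)*(g^5 + g^4 - 7*g^3 - 13*g^2 - 6*g) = (g + 1)*(g + 2)*(g^4 - 7*g^2 - 6*g) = (g + 1)^2*(g + 2)*(g^3 - g^2 - 6*g) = (g - 3)*(g + 1)^2*(g + 2)*(g^2 + 2*g) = g*(g - 3)*(g + 1)^2*(g + 2)*(g + 2)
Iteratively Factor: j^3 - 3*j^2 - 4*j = (j + 1)*(j^2 - 4*j) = j*(j + 1)*(j - 4)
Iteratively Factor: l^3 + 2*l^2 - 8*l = (l + 4)*(l^2 - 2*l) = l*(l + 4)*(l - 2)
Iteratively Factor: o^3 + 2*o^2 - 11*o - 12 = (o + 4)*(o^2 - 2*o - 3) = (o + 1)*(o + 4)*(o - 3)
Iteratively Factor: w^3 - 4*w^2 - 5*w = (w - 5)*(w^2 + w) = (w - 5)*(w + 1)*(w)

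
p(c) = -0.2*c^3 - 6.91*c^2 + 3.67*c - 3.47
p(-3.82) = -107.17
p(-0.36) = -5.68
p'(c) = -0.6*c^2 - 13.82*c + 3.67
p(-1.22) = -17.87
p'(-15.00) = 75.97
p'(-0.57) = 11.35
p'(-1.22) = 19.64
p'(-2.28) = 32.06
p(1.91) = -23.06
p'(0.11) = 2.14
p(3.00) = -60.05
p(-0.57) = -7.77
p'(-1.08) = 17.90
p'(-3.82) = 47.71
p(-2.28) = -45.39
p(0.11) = -3.15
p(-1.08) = -15.24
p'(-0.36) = 8.57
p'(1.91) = -24.92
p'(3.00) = -43.19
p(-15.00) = -938.27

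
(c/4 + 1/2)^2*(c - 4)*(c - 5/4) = c^4/16 - 5*c^3/64 - 3*c^2/4 - c/16 + 5/4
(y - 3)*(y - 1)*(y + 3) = y^3 - y^2 - 9*y + 9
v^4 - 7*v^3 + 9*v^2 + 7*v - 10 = (v - 5)*(v - 2)*(v - 1)*(v + 1)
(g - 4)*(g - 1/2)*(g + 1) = g^3 - 7*g^2/2 - 5*g/2 + 2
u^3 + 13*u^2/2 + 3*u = u*(u + 1/2)*(u + 6)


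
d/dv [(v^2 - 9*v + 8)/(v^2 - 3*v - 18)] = 2*(3*v^2 - 26*v + 93)/(v^4 - 6*v^3 - 27*v^2 + 108*v + 324)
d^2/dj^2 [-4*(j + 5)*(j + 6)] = -8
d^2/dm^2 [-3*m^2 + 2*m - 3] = -6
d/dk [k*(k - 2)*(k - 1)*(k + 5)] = 4*k^3 + 6*k^2 - 26*k + 10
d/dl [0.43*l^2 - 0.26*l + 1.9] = 0.86*l - 0.26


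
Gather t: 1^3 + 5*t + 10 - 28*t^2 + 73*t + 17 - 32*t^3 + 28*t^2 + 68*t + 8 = -32*t^3 + 146*t + 36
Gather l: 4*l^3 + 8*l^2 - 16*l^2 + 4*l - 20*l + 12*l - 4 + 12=4*l^3 - 8*l^2 - 4*l + 8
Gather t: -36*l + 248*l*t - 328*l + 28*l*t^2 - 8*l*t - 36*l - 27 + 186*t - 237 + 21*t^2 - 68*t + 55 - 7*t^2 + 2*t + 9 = -400*l + t^2*(28*l + 14) + t*(240*l + 120) - 200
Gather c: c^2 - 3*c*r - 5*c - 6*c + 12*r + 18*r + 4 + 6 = c^2 + c*(-3*r - 11) + 30*r + 10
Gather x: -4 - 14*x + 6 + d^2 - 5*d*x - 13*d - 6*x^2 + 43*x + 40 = d^2 - 13*d - 6*x^2 + x*(29 - 5*d) + 42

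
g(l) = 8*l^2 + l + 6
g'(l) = 16*l + 1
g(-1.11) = 14.75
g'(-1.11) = -16.76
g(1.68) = 30.26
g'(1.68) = 27.88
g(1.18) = 18.32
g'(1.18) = 19.88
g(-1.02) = 13.30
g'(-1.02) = -15.32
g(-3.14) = 81.74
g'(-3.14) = -49.24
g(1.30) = 20.82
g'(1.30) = 21.80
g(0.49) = 8.41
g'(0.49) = 8.84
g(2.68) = 66.14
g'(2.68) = 43.88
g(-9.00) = 645.00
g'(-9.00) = -143.00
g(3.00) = 81.00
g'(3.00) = 49.00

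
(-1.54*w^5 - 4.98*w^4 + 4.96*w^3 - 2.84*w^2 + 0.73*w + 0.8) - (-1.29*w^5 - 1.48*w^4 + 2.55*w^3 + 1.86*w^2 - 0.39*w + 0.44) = -0.25*w^5 - 3.5*w^4 + 2.41*w^3 - 4.7*w^2 + 1.12*w + 0.36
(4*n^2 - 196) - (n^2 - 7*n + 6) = 3*n^2 + 7*n - 202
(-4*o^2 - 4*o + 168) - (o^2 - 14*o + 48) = -5*o^2 + 10*o + 120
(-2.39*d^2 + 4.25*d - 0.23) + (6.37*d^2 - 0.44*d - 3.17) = 3.98*d^2 + 3.81*d - 3.4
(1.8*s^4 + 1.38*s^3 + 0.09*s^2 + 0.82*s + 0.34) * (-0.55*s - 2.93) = -0.99*s^5 - 6.033*s^4 - 4.0929*s^3 - 0.7147*s^2 - 2.5896*s - 0.9962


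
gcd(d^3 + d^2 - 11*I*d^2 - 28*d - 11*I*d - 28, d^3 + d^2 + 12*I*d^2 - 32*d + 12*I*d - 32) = d + 1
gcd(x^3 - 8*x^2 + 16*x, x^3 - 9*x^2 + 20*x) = x^2 - 4*x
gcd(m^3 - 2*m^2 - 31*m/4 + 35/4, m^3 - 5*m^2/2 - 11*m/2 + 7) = m^2 - 9*m/2 + 7/2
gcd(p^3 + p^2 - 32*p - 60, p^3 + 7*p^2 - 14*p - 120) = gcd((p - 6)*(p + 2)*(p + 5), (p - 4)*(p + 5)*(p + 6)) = p + 5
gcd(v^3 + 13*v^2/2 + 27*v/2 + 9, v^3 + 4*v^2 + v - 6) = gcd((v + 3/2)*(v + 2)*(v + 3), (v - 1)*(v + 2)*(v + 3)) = v^2 + 5*v + 6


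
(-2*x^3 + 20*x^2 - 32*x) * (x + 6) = -2*x^4 + 8*x^3 + 88*x^2 - 192*x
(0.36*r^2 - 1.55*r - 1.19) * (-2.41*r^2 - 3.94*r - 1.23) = -0.8676*r^4 + 2.3171*r^3 + 8.5321*r^2 + 6.5951*r + 1.4637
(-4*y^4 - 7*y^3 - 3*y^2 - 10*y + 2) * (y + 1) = -4*y^5 - 11*y^4 - 10*y^3 - 13*y^2 - 8*y + 2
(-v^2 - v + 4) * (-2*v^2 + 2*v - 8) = 2*v^4 - 2*v^2 + 16*v - 32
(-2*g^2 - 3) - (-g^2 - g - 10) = -g^2 + g + 7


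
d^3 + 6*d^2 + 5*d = d*(d + 1)*(d + 5)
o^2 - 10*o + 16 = (o - 8)*(o - 2)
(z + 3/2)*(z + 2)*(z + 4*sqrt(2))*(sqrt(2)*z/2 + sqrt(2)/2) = sqrt(2)*z^4/2 + 9*sqrt(2)*z^3/4 + 4*z^3 + 13*sqrt(2)*z^2/4 + 18*z^2 + 3*sqrt(2)*z/2 + 26*z + 12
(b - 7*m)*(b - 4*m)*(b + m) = b^3 - 10*b^2*m + 17*b*m^2 + 28*m^3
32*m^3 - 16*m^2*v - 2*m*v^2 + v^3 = (-4*m + v)*(-2*m + v)*(4*m + v)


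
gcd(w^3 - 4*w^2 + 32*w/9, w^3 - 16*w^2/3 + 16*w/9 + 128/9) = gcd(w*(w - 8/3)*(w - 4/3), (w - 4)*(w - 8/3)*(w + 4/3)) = w - 8/3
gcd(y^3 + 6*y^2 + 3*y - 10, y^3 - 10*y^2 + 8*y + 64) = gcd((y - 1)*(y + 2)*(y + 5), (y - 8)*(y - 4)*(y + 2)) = y + 2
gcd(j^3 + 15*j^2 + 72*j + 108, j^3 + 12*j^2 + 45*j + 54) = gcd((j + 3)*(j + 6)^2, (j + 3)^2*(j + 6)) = j^2 + 9*j + 18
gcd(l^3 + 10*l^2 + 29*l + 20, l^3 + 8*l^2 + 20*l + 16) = l + 4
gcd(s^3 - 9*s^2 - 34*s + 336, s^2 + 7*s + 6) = s + 6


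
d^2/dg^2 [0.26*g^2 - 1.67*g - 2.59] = 0.520000000000000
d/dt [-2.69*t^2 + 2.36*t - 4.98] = 2.36 - 5.38*t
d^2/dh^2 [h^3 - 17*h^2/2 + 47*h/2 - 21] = 6*h - 17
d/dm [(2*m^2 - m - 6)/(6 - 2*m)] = (-m^2 + 6*m - 9/2)/(m^2 - 6*m + 9)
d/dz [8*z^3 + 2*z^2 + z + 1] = 24*z^2 + 4*z + 1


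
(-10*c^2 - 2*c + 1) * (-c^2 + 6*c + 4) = 10*c^4 - 58*c^3 - 53*c^2 - 2*c + 4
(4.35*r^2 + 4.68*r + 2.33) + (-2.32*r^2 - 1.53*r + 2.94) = 2.03*r^2 + 3.15*r + 5.27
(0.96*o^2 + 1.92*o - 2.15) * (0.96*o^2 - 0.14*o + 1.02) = 0.9216*o^4 + 1.7088*o^3 - 1.3536*o^2 + 2.2594*o - 2.193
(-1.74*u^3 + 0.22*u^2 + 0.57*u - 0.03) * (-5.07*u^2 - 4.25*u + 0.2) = 8.8218*u^5 + 6.2796*u^4 - 4.1729*u^3 - 2.2264*u^2 + 0.2415*u - 0.006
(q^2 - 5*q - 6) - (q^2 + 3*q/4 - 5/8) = -23*q/4 - 43/8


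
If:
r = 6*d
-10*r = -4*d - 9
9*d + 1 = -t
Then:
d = 9/56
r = 27/28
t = -137/56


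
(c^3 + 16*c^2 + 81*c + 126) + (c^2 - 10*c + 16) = c^3 + 17*c^2 + 71*c + 142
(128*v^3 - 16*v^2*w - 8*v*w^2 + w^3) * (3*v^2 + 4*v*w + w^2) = 384*v^5 + 464*v^4*w + 40*v^3*w^2 - 45*v^2*w^3 - 4*v*w^4 + w^5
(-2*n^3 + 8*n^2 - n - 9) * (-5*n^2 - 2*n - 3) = 10*n^5 - 36*n^4 - 5*n^3 + 23*n^2 + 21*n + 27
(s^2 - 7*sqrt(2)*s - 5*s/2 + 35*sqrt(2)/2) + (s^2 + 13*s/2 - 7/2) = 2*s^2 - 7*sqrt(2)*s + 4*s - 7/2 + 35*sqrt(2)/2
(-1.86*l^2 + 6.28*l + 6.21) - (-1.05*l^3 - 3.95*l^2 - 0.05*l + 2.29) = 1.05*l^3 + 2.09*l^2 + 6.33*l + 3.92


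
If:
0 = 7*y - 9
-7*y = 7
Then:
No Solution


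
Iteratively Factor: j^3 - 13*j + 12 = (j - 1)*(j^2 + j - 12) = (j - 1)*(j + 4)*(j - 3)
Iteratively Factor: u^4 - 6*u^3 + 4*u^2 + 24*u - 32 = (u - 2)*(u^3 - 4*u^2 - 4*u + 16) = (u - 2)^2*(u^2 - 2*u - 8) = (u - 2)^2*(u + 2)*(u - 4)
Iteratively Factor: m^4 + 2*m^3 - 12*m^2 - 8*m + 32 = (m + 4)*(m^3 - 2*m^2 - 4*m + 8) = (m - 2)*(m + 4)*(m^2 - 4) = (m - 2)^2*(m + 4)*(m + 2)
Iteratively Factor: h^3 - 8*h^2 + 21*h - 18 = (h - 2)*(h^2 - 6*h + 9) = (h - 3)*(h - 2)*(h - 3)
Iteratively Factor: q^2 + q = (q + 1)*(q)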